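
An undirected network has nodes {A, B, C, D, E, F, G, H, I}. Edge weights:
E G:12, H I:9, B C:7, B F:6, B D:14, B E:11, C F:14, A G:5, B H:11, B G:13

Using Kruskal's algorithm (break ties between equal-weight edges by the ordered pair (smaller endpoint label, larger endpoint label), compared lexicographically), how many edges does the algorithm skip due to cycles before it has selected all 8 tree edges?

Sort edges by weight, then run Kruskal:
A G (5): add — endpoints in different components.
B F (6): add — endpoints in different components.
B C (7): add — endpoints in different components.
H I (9): add — endpoints in different components.
B E (11): add — endpoints in different components.
B H (11): add — endpoints in different components.
E G (12): add — endpoints in different components.
B G (13): skip — B and G already connected.
B D (14): add — endpoints in different components.
Edges rejected before the tree was complete: 1.

1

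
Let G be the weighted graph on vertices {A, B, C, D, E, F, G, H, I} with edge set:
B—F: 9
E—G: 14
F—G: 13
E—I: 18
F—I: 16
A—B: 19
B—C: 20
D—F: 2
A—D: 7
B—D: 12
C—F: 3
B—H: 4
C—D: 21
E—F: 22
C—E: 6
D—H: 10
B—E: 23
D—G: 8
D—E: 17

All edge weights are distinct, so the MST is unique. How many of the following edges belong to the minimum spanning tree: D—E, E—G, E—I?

0

Kruskal's algorithm — process edges by increasing weight (ties by edge label):
D—F (2): add — endpoints in different components.
C—F (3): add — endpoints in different components.
B—H (4): add — endpoints in different components.
C—E (6): add — endpoints in different components.
A—D (7): add — endpoints in different components.
D—G (8): add — endpoints in different components.
B—F (9): add — endpoints in different components.
D—H (10): skip — D and H already connected.
B—D (12): skip — B and D already connected.
F—G (13): skip — F and G already connected.
E—G (14): skip — E and G already connected.
F—I (16): add — endpoints in different components.
MST edge set: {D—F, C—F, B—H, C—E, A—D, D—G, B—F, F—I}.
Of the listed edges, {} are in the MST → 0.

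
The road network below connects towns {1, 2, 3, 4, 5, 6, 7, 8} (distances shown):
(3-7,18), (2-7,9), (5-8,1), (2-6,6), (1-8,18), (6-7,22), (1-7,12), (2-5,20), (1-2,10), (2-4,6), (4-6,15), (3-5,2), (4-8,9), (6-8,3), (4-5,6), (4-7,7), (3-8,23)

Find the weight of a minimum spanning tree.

35

Prim's algorithm from 1:
Step 1: cheapest edge leaving the tree is 1-2 (10); add 2.
Step 2: cheapest edge leaving the tree is 2-4 (6); add 4.
Step 3: cheapest edge leaving the tree is 4-5 (6); add 5.
Step 4: cheapest edge leaving the tree is 5-8 (1); add 8.
Step 5: cheapest edge leaving the tree is 3-5 (2); add 3.
Step 6: cheapest edge leaving the tree is 6-8 (3); add 6.
Step 7: cheapest edge leaving the tree is 4-7 (7); add 7.
MST edges: 1-2, 2-4, 4-5, 5-8, 3-5, 6-8, 4-7; total weight 10+6+6+1+2+3+7 = 35.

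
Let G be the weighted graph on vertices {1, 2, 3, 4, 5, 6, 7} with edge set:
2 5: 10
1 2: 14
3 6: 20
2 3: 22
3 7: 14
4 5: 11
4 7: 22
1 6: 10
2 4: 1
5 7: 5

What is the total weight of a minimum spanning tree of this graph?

54

Kruskal's algorithm — process edges by increasing weight (ties by edge label):
2 4 (1): add — endpoints in different components.
5 7 (5): add — endpoints in different components.
1 6 (10): add — endpoints in different components.
2 5 (10): add — endpoints in different components.
4 5 (11): skip — 4 and 5 already connected.
1 2 (14): add — endpoints in different components.
3 7 (14): add — endpoints in different components.
MST edges: 2 4, 5 7, 1 6, 2 5, 1 2, 3 7; total weight 1+5+10+10+14+14 = 54.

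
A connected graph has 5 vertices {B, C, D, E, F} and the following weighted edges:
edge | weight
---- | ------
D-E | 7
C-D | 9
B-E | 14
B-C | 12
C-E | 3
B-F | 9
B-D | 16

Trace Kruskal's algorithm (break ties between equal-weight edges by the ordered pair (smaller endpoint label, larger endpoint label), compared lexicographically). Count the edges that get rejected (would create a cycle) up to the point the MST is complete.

1

Sort edges by weight, then run Kruskal:
C-E (3): add. Components now {B} {C,E} {D} {F}
D-E (7): add. Components now {B} {C,D,E} {F}
B-F (9): add. Components now {B,F} {C,D,E}
C-D (9): skip — C and D already connected.
B-C (12): add. Components now {B,C,D,E,F}
Edges rejected before the tree was complete: 1.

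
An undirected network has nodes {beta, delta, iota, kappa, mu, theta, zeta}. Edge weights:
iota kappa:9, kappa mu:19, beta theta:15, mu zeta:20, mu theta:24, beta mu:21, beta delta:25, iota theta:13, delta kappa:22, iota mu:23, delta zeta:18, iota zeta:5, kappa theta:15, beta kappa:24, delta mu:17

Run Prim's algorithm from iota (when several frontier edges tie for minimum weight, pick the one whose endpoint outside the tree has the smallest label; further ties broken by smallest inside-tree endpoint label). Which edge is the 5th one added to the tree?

Grow the tree from iota using Prim:
Step 1: cheapest edge leaving the tree is iota zeta (5); add zeta.
Step 2: cheapest edge leaving the tree is iota kappa (9); add kappa.
Step 3: cheapest edge leaving the tree is iota theta (13); add theta.
Step 4: cheapest edge leaving the tree is beta theta (15); add beta.
Step 5: cheapest edge leaving the tree is delta zeta (18); add delta.
Step 6: cheapest edge leaving the tree is delta mu (17); add mu.
The 5th edge added is delta zeta.

delta-zeta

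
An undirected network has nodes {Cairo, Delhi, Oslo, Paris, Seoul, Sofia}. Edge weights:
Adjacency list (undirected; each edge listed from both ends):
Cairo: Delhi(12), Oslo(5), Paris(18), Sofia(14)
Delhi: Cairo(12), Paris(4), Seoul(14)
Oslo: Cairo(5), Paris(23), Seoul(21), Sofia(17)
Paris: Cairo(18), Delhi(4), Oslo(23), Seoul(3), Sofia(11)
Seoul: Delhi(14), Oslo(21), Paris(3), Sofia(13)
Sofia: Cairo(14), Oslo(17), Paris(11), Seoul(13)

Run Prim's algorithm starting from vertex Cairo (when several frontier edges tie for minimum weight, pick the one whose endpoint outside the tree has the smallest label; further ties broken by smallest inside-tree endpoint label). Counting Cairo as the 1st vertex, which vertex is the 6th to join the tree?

Grow the tree from Cairo using Prim:
Step 1: frontier [Cairo–Oslo 5, Cairo–Delhi 12, Cairo–Sofia 14, Cairo–Paris 18] → take Cairo–Oslo (5); add Oslo.
Step 2: frontier [Cairo–Delhi 12, Cairo–Sofia 14, Cairo–Paris 18, Oslo–Sofia 17, Oslo–Seoul 21, Oslo–Paris 23] → take Cairo–Delhi (12); add Delhi.
Step 3: frontier [Cairo–Sofia 14, Cairo–Paris 18, Delhi–Paris 4, Delhi–Seoul 14, Oslo–Sofia 17, Oslo–Seoul 21, Oslo–Paris 23] → take Delhi–Paris (4); add Paris.
Step 4: frontier [Cairo–Sofia 14, Delhi–Seoul 14, Oslo–Sofia 17, Oslo–Seoul 21, Paris–Seoul 3, Paris–Sofia 11] → take Paris–Seoul (3); add Seoul.
Step 5: frontier [Cairo–Sofia 14, Oslo–Sofia 17, Paris–Sofia 11, Seoul–Sofia 13] → take Paris–Sofia (11); add Sofia.
Vertex order: Cairo, Oslo, Delhi, Paris, Seoul, Sofia. The 6th vertex is Sofia.

Sofia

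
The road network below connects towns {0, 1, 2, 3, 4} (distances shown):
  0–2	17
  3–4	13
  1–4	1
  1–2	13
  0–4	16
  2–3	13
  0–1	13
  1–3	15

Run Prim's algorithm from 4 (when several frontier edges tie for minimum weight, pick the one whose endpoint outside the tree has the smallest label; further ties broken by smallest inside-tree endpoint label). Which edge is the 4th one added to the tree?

Prim, starting at 4.
Step 1: cheapest edge leaving the tree is 1–4 (1); add 1.
Step 2: cheapest edge leaving the tree is 0–1 (13); add 0.
Step 3: cheapest edge leaving the tree is 1–2 (13); add 2.
Step 4: cheapest edge leaving the tree is 2–3 (13); add 3.
The 4th edge added is 2–3.

2-3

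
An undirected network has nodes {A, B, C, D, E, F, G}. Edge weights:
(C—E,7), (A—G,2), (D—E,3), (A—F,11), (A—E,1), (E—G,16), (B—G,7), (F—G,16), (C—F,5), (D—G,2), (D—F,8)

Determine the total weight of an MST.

24

Grow the tree from B using Prim:
Step 1: cheapest edge leaving the tree is B—G (7); add G.
Step 2: cheapest edge leaving the tree is A—G (2); add A.
Step 3: cheapest edge leaving the tree is A—E (1); add E.
Step 4: cheapest edge leaving the tree is D—G (2); add D.
Step 5: cheapest edge leaving the tree is C—E (7); add C.
Step 6: cheapest edge leaving the tree is C—F (5); add F.
MST edges: B—G, A—G, A—E, D—G, C—E, C—F; total weight 7+2+1+2+7+5 = 24.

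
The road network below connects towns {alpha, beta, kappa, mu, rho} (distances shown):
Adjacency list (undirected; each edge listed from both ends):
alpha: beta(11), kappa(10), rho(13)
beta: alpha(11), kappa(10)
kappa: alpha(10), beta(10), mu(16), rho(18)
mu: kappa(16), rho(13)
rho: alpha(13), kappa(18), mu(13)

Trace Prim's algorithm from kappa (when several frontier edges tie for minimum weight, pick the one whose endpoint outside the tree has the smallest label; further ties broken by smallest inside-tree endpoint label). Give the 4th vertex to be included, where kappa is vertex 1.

rho

Prim's algorithm from kappa:
Step 1: cheapest edge leaving the tree is alpha kappa (10); add alpha.
Step 2: cheapest edge leaving the tree is beta kappa (10); add beta.
Step 3: cheapest edge leaving the tree is alpha rho (13); add rho.
Step 4: cheapest edge leaving the tree is mu rho (13); add mu.
Vertex order: kappa, alpha, beta, rho, mu. The 4th vertex is rho.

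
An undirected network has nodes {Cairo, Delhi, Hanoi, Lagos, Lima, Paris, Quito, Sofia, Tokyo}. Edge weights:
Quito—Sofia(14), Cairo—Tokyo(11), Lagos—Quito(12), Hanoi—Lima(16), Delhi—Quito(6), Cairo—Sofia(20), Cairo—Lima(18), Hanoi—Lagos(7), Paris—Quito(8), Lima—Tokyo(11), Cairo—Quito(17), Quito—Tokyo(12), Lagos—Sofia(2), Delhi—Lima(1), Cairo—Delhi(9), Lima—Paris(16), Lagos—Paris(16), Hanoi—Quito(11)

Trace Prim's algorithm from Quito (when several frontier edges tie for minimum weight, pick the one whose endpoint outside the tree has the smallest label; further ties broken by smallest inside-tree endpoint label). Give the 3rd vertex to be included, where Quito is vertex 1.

Grow the tree from Quito using Prim:
Step 1: cheapest edge leaving the tree is Delhi—Quito (6); add Delhi.
Step 2: cheapest edge leaving the tree is Delhi—Lima (1); add Lima.
Step 3: cheapest edge leaving the tree is Paris—Quito (8); add Paris.
Step 4: cheapest edge leaving the tree is Cairo—Delhi (9); add Cairo.
Step 5: cheapest edge leaving the tree is Hanoi—Quito (11); add Hanoi.
Step 6: cheapest edge leaving the tree is Hanoi—Lagos (7); add Lagos.
Step 7: cheapest edge leaving the tree is Lagos—Sofia (2); add Sofia.
Step 8: cheapest edge leaving the tree is Cairo—Tokyo (11); add Tokyo.
Vertex order: Quito, Delhi, Lima, Paris, Cairo, Hanoi, Lagos, Sofia, Tokyo. The 3rd vertex is Lima.

Lima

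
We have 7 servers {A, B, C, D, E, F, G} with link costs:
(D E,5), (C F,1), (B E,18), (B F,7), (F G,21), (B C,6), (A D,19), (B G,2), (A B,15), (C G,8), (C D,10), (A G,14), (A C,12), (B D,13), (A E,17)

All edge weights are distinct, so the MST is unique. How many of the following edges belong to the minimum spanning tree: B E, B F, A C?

Sort edges by weight, then run Kruskal:
C F (1): add. Components now {A} {B} {C,F} {D} {E} {G}
B G (2): add. Components now {A} {B,G} {C,F} {D} {E}
D E (5): add. Components now {A} {B,G} {C,F} {D,E}
B C (6): add. Components now {A} {B,C,F,G} {D,E}
B F (7): skip — B and F already connected.
C G (8): skip — C and G already connected.
C D (10): add. Components now {A} {B,C,D,E,F,G}
A C (12): add. Components now {A,B,C,D,E,F,G}
MST edge set: {C F, B G, D E, B C, C D, A C}.
Of the listed edges, {A C} are in the MST → 1.

1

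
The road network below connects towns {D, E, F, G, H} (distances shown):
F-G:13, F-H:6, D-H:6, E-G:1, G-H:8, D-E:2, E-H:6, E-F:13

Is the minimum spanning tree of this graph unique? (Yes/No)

Kruskal's algorithm — process edges by increasing weight (ties by edge label):
E-G (1): add. Components now {D} {E,G} {F} {H}
D-E (2): add. Components now {D,E,G} {F} {H}
D-H (6): add. Components now {D,E,G,H} {F}
E-H (6): skip — E and H already connected.
F-H (6): add. Components now {D,E,F,G,H}
Non-tree edge E-H has weight 6, equal to the heaviest edge on its tree cycle — swapping gives another MST of the same weight. Not unique.

No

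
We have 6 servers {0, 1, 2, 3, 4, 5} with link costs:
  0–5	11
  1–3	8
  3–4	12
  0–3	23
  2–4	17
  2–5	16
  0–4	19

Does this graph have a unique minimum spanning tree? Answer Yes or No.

Sort edges by weight, then run Kruskal:
1–3 (8): add — endpoints in different components.
0–5 (11): add — endpoints in different components.
3–4 (12): add — endpoints in different components.
2–5 (16): add — endpoints in different components.
2–4 (17): add — endpoints in different components.
Every non-tree edge has weight strictly greater than the heaviest edge on the tree path between its endpoints, so the MST is unique.

Yes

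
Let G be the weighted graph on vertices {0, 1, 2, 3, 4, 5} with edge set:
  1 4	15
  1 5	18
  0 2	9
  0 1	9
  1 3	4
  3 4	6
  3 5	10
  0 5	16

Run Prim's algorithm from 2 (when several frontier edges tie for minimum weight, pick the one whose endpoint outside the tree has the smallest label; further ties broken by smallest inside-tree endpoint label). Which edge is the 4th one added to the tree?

Prim, starting at 2.
Step 1: cheapest edge leaving the tree is 0 2 (9); add 0.
Step 2: cheapest edge leaving the tree is 0 1 (9); add 1.
Step 3: cheapest edge leaving the tree is 1 3 (4); add 3.
Step 4: cheapest edge leaving the tree is 3 4 (6); add 4.
Step 5: cheapest edge leaving the tree is 3 5 (10); add 5.
The 4th edge added is 3 4.

3-4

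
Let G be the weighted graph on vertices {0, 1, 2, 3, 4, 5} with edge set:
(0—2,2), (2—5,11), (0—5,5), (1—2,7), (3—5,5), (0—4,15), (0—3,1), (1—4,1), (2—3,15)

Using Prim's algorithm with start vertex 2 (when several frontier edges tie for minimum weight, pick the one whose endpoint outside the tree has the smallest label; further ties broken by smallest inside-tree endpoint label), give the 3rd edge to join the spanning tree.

0-5

Grow the tree from 2 using Prim:
Step 1: frontier [0—2 2, 1—2 7, 2—5 11, 2—3 15] → take 0—2 (2); add 0.
Step 2: frontier [0—3 1, 0—5 5, 0—4 15, 1—2 7, 2—5 11, 2—3 15] → take 0—3 (1); add 3.
Step 3: frontier [0—5 5, 0—4 15, 1—2 7, 2—5 11, 3—5 5] → take 0—5 (5); add 5.
Step 4: frontier [0—4 15, 1—2 7] → take 1—2 (7); add 1.
Step 5: frontier [0—4 15, 1—4 1] → take 1—4 (1); add 4.
The 3rd edge added is 0—5.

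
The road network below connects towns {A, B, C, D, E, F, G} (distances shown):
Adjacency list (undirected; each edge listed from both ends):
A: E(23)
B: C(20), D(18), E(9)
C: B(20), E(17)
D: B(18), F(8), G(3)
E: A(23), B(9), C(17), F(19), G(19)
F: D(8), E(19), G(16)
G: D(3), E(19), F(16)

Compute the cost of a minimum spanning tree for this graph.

78

Kruskal's algorithm — process edges by increasing weight (ties by edge label):
D G (3): add — endpoints in different components.
D F (8): add — endpoints in different components.
B E (9): add — endpoints in different components.
F G (16): skip — F and G already connected.
C E (17): add — endpoints in different components.
B D (18): add — endpoints in different components.
E F (19): skip — E and F already connected.
E G (19): skip — E and G already connected.
B C (20): skip — B and C already connected.
A E (23): add — endpoints in different components.
MST edges: D G, D F, B E, C E, B D, A E; total weight 3+8+9+17+18+23 = 78.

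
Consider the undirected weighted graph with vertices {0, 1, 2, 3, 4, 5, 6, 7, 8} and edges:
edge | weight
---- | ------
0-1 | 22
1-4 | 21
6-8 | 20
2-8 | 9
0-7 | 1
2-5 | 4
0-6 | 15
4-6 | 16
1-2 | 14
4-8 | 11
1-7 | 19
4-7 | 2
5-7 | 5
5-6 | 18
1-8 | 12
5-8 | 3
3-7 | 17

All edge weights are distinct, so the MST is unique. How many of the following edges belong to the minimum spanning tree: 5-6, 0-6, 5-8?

2

Sort edges by weight, then run Kruskal:
0-7 (1): add — endpoints in different components.
4-7 (2): add — endpoints in different components.
5-8 (3): add — endpoints in different components.
2-5 (4): add — endpoints in different components.
5-7 (5): add — endpoints in different components.
2-8 (9): skip — 2 and 8 already connected.
4-8 (11): skip — 4 and 8 already connected.
1-8 (12): add — endpoints in different components.
1-2 (14): skip — 1 and 2 already connected.
0-6 (15): add — endpoints in different components.
4-6 (16): skip — 4 and 6 already connected.
3-7 (17): add — endpoints in different components.
MST edge set: {0-7, 4-7, 5-8, 2-5, 5-7, 1-8, 0-6, 3-7}.
Of the listed edges, {0-6, 5-8} are in the MST → 2.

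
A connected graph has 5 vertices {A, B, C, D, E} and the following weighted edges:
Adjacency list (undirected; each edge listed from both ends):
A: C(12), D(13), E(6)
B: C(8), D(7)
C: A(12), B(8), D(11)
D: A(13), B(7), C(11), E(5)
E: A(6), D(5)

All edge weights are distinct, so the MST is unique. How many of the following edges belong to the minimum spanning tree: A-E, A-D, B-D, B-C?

Kruskal: consider edges lightest-first.
D-E (5): add. Components now {A} {B} {C} {D,E}
A-E (6): add. Components now {A,D,E} {B} {C}
B-D (7): add. Components now {A,B,D,E} {C}
B-C (8): add. Components now {A,B,C,D,E}
MST edge set: {D-E, A-E, B-D, B-C}.
Of the listed edges, {A-E, B-D, B-C} are in the MST → 3.

3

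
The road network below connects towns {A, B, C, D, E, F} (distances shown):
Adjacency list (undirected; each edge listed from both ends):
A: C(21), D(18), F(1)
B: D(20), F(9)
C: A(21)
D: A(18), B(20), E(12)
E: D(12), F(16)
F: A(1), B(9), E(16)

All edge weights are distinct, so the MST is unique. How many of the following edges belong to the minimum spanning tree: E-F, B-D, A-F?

2

Kruskal: consider edges lightest-first.
A-F (1): add. Components now {A,F} {B} {C} {D} {E}
B-F (9): add. Components now {A,B,F} {C} {D} {E}
D-E (12): add. Components now {A,B,F} {C} {D,E}
E-F (16): add. Components now {A,B,D,E,F} {C}
A-D (18): skip — A and D already connected.
B-D (20): skip — B and D already connected.
A-C (21): add. Components now {A,B,C,D,E,F}
MST edge set: {A-F, B-F, D-E, E-F, A-C}.
Of the listed edges, {E-F, A-F} are in the MST → 2.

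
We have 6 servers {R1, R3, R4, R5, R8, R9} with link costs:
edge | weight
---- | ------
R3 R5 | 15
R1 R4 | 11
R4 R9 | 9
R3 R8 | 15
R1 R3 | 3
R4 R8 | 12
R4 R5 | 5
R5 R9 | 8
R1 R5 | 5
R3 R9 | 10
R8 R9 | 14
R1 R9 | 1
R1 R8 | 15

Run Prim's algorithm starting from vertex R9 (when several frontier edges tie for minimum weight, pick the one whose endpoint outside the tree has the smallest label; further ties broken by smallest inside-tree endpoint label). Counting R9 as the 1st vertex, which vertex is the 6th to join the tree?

Prim's algorithm from R9:
Step 1: cheapest edge leaving the tree is R1 R9 (1); add R1.
Step 2: cheapest edge leaving the tree is R1 R3 (3); add R3.
Step 3: cheapest edge leaving the tree is R1 R5 (5); add R5.
Step 4: cheapest edge leaving the tree is R4 R5 (5); add R4.
Step 5: cheapest edge leaving the tree is R4 R8 (12); add R8.
Vertex order: R9, R1, R3, R5, R4, R8. The 6th vertex is R8.

R8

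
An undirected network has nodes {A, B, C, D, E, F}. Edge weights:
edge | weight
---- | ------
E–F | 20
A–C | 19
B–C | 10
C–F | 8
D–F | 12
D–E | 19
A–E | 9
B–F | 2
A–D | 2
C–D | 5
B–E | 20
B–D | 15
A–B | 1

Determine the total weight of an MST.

19

Kruskal: consider edges lightest-first.
A–B (1): add — endpoints in different components.
A–D (2): add — endpoints in different components.
B–F (2): add — endpoints in different components.
C–D (5): add — endpoints in different components.
C–F (8): skip — C and F already connected.
A–E (9): add — endpoints in different components.
MST edges: A–B, A–D, B–F, C–D, A–E; total weight 1+2+2+5+9 = 19.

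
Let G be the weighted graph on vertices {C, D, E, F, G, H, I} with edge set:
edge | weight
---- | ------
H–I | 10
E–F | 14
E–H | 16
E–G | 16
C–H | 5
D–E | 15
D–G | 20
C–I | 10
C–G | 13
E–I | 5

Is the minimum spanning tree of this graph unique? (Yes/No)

No

Sort edges by weight, then run Kruskal:
C–H (5): add — endpoints in different components.
E–I (5): add — endpoints in different components.
C–I (10): add — endpoints in different components.
H–I (10): skip — H and I already connected.
C–G (13): add — endpoints in different components.
E–F (14): add — endpoints in different components.
D–E (15): add — endpoints in different components.
Non-tree edge H–I has weight 10, equal to the heaviest edge on its tree cycle — swapping gives another MST of the same weight. Not unique.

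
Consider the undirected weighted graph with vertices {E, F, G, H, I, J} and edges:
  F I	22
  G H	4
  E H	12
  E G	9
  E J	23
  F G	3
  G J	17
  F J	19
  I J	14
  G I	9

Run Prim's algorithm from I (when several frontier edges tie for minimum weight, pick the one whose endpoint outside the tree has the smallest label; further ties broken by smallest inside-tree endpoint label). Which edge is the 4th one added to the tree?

E-G

Prim's algorithm from I:
Step 1: cheapest edge leaving the tree is G I (9); add G.
Step 2: cheapest edge leaving the tree is F G (3); add F.
Step 3: cheapest edge leaving the tree is G H (4); add H.
Step 4: cheapest edge leaving the tree is E G (9); add E.
Step 5: cheapest edge leaving the tree is I J (14); add J.
The 4th edge added is E G.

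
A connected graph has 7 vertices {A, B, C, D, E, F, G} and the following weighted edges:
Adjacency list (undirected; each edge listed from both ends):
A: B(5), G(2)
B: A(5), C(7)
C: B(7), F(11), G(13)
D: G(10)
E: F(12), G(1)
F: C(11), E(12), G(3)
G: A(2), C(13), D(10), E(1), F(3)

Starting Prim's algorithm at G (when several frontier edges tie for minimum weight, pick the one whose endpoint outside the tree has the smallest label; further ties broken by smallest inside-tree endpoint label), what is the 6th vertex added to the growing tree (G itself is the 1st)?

Prim's algorithm from G:
Step 1: cheapest edge leaving the tree is E-G (1); add E.
Step 2: cheapest edge leaving the tree is A-G (2); add A.
Step 3: cheapest edge leaving the tree is F-G (3); add F.
Step 4: cheapest edge leaving the tree is A-B (5); add B.
Step 5: cheapest edge leaving the tree is B-C (7); add C.
Step 6: cheapest edge leaving the tree is D-G (10); add D.
Vertex order: G, E, A, F, B, C, D. The 6th vertex is C.

C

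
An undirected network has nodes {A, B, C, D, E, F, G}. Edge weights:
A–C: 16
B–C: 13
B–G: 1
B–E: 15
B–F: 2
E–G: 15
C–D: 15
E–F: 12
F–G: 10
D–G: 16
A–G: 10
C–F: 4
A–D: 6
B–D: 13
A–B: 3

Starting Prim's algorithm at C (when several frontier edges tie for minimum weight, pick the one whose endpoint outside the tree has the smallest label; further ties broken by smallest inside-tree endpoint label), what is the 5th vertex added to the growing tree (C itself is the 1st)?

A

Grow the tree from C using Prim:
Step 1: cheapest edge leaving the tree is C–F (4); add F.
Step 2: cheapest edge leaving the tree is B–F (2); add B.
Step 3: cheapest edge leaving the tree is B–G (1); add G.
Step 4: cheapest edge leaving the tree is A–B (3); add A.
Step 5: cheapest edge leaving the tree is A–D (6); add D.
Step 6: cheapest edge leaving the tree is E–F (12); add E.
Vertex order: C, F, B, G, A, D, E. The 5th vertex is A.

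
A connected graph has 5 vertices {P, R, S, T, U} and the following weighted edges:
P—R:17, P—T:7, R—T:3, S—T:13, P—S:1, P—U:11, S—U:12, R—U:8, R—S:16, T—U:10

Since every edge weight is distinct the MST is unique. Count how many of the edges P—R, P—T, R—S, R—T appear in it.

Kruskal: consider edges lightest-first.
P—S (1): add. Components now {U} {T} {P,S} {R}
R—T (3): add. Components now {U} {R,T} {P,S}
P—T (7): add. Components now {U} {P,R,S,T}
R—U (8): add. Components now {P,R,S,T,U}
MST edge set: {P—S, R—T, P—T, R—U}.
Of the listed edges, {P—T, R—T} are in the MST → 2.

2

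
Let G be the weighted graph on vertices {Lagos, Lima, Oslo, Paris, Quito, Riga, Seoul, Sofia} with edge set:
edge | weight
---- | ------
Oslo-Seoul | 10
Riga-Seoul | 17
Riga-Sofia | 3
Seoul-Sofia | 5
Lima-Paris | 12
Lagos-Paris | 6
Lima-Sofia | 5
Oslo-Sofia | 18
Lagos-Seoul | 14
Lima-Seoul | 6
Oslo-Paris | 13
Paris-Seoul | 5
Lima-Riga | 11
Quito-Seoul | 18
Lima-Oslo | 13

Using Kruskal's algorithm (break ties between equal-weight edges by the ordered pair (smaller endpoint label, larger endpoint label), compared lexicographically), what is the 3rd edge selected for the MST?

Paris-Seoul

Kruskal's algorithm — process edges by increasing weight (ties by edge label):
Riga-Sofia (3): add — endpoints in different components.
Lima-Sofia (5): add — endpoints in different components.
Paris-Seoul (5): add — endpoints in different components.
Seoul-Sofia (5): add — endpoints in different components.
Lagos-Paris (6): add — endpoints in different components.
Lima-Seoul (6): skip — Seoul and Lima already connected.
Oslo-Seoul (10): add — endpoints in different components.
Lima-Riga (11): skip — Riga and Lima already connected.
Lima-Paris (12): skip — Paris and Lima already connected.
Lima-Oslo (13): skip — Oslo and Lima already connected.
Oslo-Paris (13): skip — Paris and Oslo already connected.
Lagos-Seoul (14): skip — Lagos and Seoul already connected.
Riga-Seoul (17): skip — Riga and Seoul already connected.
Oslo-Sofia (18): skip — Oslo and Sofia already connected.
Quito-Seoul (18): add — endpoints in different components.
The 3rd edge added is Paris-Seoul.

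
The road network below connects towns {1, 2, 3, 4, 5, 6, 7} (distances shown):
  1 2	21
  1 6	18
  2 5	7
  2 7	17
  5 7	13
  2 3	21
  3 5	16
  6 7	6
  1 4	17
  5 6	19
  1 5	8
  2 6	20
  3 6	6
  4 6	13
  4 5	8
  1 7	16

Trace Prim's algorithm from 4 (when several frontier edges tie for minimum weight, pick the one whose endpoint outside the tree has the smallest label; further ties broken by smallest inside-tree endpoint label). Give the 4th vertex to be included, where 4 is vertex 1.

Prim, starting at 4.
Step 1: cheapest edge leaving the tree is 4 5 (8); add 5.
Step 2: cheapest edge leaving the tree is 2 5 (7); add 2.
Step 3: cheapest edge leaving the tree is 1 5 (8); add 1.
Step 4: cheapest edge leaving the tree is 4 6 (13); add 6.
Step 5: cheapest edge leaving the tree is 3 6 (6); add 3.
Step 6: cheapest edge leaving the tree is 6 7 (6); add 7.
Vertex order: 4, 5, 2, 1, 6, 3, 7. The 4th vertex is 1.

1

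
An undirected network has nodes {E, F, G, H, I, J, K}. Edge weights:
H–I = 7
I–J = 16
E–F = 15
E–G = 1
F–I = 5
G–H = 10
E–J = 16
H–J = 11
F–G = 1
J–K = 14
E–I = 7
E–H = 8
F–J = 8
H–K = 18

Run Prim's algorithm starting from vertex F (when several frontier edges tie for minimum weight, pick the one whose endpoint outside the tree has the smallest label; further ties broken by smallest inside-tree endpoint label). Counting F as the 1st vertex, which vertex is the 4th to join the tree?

I

Grow the tree from F using Prim:
Step 1: cheapest edge leaving the tree is F–G (1); add G.
Step 2: cheapest edge leaving the tree is E–G (1); add E.
Step 3: cheapest edge leaving the tree is F–I (5); add I.
Step 4: cheapest edge leaving the tree is H–I (7); add H.
Step 5: cheapest edge leaving the tree is F–J (8); add J.
Step 6: cheapest edge leaving the tree is J–K (14); add K.
Vertex order: F, G, E, I, H, J, K. The 4th vertex is I.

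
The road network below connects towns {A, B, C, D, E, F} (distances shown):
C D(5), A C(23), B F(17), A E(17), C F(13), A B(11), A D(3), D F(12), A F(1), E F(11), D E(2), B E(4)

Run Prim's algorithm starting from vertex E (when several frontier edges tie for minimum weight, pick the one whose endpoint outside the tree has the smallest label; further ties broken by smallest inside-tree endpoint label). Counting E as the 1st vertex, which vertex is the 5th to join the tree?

Prim's algorithm from E:
Step 1: cheapest edge leaving the tree is D E (2); add D.
Step 2: cheapest edge leaving the tree is A D (3); add A.
Step 3: cheapest edge leaving the tree is A F (1); add F.
Step 4: cheapest edge leaving the tree is B E (4); add B.
Step 5: cheapest edge leaving the tree is C D (5); add C.
Vertex order: E, D, A, F, B, C. The 5th vertex is B.

B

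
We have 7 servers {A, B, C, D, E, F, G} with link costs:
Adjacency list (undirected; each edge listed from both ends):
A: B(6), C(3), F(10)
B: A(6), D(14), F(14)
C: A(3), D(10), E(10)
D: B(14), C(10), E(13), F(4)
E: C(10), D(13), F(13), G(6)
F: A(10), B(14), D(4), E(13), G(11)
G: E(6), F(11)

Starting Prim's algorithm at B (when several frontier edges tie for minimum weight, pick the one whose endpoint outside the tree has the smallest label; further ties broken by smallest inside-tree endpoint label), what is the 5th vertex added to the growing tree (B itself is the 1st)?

Grow the tree from B using Prim:
Step 1: frontier [A-B 6, B-D 14, B-F 14] → take A-B (6); add A.
Step 2: frontier [A-C 3, A-F 10, B-D 14, B-F 14] → take A-C (3); add C.
Step 3: frontier [A-F 10, B-D 14, B-F 14, C-D 10, C-E 10] → take C-D (10); add D.
Step 4: frontier [A-F 10, B-F 14, C-E 10, D-F 4, D-E 13] → take D-F (4); add F.
Step 5: frontier [C-E 10, D-E 13, F-G 11, E-F 13] → take C-E (10); add E.
Step 6: frontier [E-G 6, F-G 11] → take E-G (6); add G.
Vertex order: B, A, C, D, F, E, G. The 5th vertex is F.

F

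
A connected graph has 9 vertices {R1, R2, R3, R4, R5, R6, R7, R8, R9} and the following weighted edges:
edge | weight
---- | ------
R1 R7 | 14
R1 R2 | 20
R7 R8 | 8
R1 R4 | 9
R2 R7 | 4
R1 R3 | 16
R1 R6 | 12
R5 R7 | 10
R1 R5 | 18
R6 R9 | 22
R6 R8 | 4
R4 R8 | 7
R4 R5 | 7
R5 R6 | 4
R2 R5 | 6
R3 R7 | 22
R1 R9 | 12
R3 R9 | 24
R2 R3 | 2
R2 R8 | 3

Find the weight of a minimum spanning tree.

Prim's algorithm from R8:
Step 1: cheapest edge leaving the tree is R2 R8 (3); add R2.
Step 2: cheapest edge leaving the tree is R2 R3 (2); add R3.
Step 3: cheapest edge leaving the tree is R6 R8 (4); add R6.
Step 4: cheapest edge leaving the tree is R5 R6 (4); add R5.
Step 5: cheapest edge leaving the tree is R2 R7 (4); add R7.
Step 6: cheapest edge leaving the tree is R4 R5 (7); add R4.
Step 7: cheapest edge leaving the tree is R1 R4 (9); add R1.
Step 8: cheapest edge leaving the tree is R1 R9 (12); add R9.
MST edges: R2 R8, R2 R3, R6 R8, R5 R6, R2 R7, R4 R5, R1 R4, R1 R9; total weight 3+2+4+4+4+7+9+12 = 45.

45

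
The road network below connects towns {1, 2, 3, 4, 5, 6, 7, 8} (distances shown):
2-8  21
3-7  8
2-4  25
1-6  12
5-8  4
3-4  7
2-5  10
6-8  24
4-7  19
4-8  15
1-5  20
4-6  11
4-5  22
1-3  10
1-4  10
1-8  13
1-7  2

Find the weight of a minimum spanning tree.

55

Kruskal's algorithm — process edges by increasing weight (ties by edge label):
1-7 (2): add — endpoints in different components.
5-8 (4): add — endpoints in different components.
3-4 (7): add — endpoints in different components.
3-7 (8): add — endpoints in different components.
1-3 (10): skip — 1 and 3 already connected.
1-4 (10): skip — 1 and 4 already connected.
2-5 (10): add — endpoints in different components.
4-6 (11): add — endpoints in different components.
1-6 (12): skip — 1 and 6 already connected.
1-8 (13): add — endpoints in different components.
MST edges: 1-7, 5-8, 3-4, 3-7, 2-5, 4-6, 1-8; total weight 2+4+7+8+10+11+13 = 55.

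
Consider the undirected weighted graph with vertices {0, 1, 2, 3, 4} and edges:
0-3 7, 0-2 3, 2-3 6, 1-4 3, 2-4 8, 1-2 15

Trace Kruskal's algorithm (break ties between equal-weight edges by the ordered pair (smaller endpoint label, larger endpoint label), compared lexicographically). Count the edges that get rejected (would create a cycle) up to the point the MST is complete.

1

Sort edges by weight, then run Kruskal:
0-2 (3): add. Components now {0,2} {1} {3} {4}
1-4 (3): add. Components now {0,2} {1,4} {3}
2-3 (6): add. Components now {0,2,3} {1,4}
0-3 (7): skip — 0 and 3 already connected.
2-4 (8): add. Components now {0,1,2,3,4}
Edges rejected before the tree was complete: 1.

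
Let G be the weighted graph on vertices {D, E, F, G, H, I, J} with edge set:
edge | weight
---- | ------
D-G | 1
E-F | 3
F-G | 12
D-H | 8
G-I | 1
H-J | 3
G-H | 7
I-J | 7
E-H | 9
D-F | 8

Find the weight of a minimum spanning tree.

23

Kruskal: consider edges lightest-first.
D-G (1): add — endpoints in different components.
G-I (1): add — endpoints in different components.
E-F (3): add — endpoints in different components.
H-J (3): add — endpoints in different components.
G-H (7): add — endpoints in different components.
I-J (7): skip — I and J already connected.
D-F (8): add — endpoints in different components.
MST edges: D-G, G-I, E-F, H-J, G-H, D-F; total weight 1+1+3+3+7+8 = 23.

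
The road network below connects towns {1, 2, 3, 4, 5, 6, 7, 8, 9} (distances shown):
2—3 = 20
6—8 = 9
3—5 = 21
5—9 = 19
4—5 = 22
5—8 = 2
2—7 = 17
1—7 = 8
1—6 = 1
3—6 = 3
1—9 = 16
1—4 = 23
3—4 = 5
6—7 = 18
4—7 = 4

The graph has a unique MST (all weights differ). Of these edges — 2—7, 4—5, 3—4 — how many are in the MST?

Sort edges by weight, then run Kruskal:
1—6 (1): add — endpoints in different components.
5—8 (2): add — endpoints in different components.
3—6 (3): add — endpoints in different components.
4—7 (4): add — endpoints in different components.
3—4 (5): add — endpoints in different components.
1—7 (8): skip — 1 and 7 already connected.
6—8 (9): add — endpoints in different components.
1—9 (16): add — endpoints in different components.
2—7 (17): add — endpoints in different components.
MST edge set: {1—6, 5—8, 3—6, 4—7, 3—4, 6—8, 1—9, 2—7}.
Of the listed edges, {2—7, 3—4} are in the MST → 2.

2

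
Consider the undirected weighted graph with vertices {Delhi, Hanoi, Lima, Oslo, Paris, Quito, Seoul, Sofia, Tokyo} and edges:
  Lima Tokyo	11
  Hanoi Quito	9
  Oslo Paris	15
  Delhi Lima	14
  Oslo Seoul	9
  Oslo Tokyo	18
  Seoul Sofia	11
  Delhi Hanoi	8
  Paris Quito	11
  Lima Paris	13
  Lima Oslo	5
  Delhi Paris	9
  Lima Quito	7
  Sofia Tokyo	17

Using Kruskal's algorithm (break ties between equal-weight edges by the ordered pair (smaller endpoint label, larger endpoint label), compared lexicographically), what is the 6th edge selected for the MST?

Sort edges by weight, then run Kruskal:
Lima Oslo (5): add — endpoints in different components.
Lima Quito (7): add — endpoints in different components.
Delhi Hanoi (8): add — endpoints in different components.
Delhi Paris (9): add — endpoints in different components.
Hanoi Quito (9): add — endpoints in different components.
Oslo Seoul (9): add — endpoints in different components.
Lima Tokyo (11): add — endpoints in different components.
Paris Quito (11): skip — Paris and Quito already connected.
Seoul Sofia (11): add — endpoints in different components.
The 6th edge added is Oslo Seoul.

Oslo-Seoul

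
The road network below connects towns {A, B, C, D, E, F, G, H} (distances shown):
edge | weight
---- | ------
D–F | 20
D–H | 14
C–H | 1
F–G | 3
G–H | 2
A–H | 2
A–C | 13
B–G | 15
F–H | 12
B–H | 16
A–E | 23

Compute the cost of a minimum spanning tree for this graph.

60

Kruskal: consider edges lightest-first.
C–H (1): add — endpoints in different components.
A–H (2): add — endpoints in different components.
G–H (2): add — endpoints in different components.
F–G (3): add — endpoints in different components.
F–H (12): skip — F and H already connected.
A–C (13): skip — A and C already connected.
D–H (14): add — endpoints in different components.
B–G (15): add — endpoints in different components.
B–H (16): skip — B and H already connected.
D–F (20): skip — D and F already connected.
A–E (23): add — endpoints in different components.
MST edges: C–H, A–H, G–H, F–G, D–H, B–G, A–E; total weight 1+2+2+3+14+15+23 = 60.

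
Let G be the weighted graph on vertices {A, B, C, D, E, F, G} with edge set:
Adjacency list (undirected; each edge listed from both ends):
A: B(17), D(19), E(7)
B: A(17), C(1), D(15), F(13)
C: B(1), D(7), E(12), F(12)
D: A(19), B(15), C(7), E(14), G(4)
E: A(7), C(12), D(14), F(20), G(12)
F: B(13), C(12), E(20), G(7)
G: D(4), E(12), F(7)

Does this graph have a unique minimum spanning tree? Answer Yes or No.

Kruskal: consider edges lightest-first.
B-C (1): add — endpoints in different components.
D-G (4): add — endpoints in different components.
A-E (7): add — endpoints in different components.
C-D (7): add — endpoints in different components.
F-G (7): add — endpoints in different components.
C-E (12): add — endpoints in different components.
Non-tree edge E-G has weight 12, equal to the heaviest edge on its tree cycle — swapping gives another MST of the same weight. Not unique.

No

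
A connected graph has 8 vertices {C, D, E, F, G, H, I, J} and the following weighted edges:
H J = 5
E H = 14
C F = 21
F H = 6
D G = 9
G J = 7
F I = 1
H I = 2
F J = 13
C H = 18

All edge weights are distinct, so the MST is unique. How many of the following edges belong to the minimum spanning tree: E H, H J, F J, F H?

2

Sort edges by weight, then run Kruskal:
F I (1): add — endpoints in different components.
H I (2): add — endpoints in different components.
H J (5): add — endpoints in different components.
F H (6): skip — F and H already connected.
G J (7): add — endpoints in different components.
D G (9): add — endpoints in different components.
F J (13): skip — F and J already connected.
E H (14): add — endpoints in different components.
C H (18): add — endpoints in different components.
MST edge set: {F I, H I, H J, G J, D G, E H, C H}.
Of the listed edges, {E H, H J} are in the MST → 2.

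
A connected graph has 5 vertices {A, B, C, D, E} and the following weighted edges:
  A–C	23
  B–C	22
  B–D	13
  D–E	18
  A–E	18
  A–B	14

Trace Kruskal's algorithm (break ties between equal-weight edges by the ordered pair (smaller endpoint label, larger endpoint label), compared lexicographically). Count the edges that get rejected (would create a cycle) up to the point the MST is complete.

1

Sort edges by weight, then run Kruskal:
B–D (13): add. Components now {A} {B,D} {C} {E}
A–B (14): add. Components now {A,B,D} {C} {E}
A–E (18): add. Components now {A,B,D,E} {C}
D–E (18): skip — D and E already connected.
B–C (22): add. Components now {A,B,C,D,E}
Edges rejected before the tree was complete: 1.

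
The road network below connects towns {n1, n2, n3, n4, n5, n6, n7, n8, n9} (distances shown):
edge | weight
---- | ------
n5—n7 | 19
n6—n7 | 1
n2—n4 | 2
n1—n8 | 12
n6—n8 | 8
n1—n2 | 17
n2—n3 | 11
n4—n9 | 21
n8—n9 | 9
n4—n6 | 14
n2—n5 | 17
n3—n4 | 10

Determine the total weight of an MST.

Grow the tree from n2 using Prim:
Step 1: cheapest edge leaving the tree is n2—n4 (2); add n4.
Step 2: cheapest edge leaving the tree is n3—n4 (10); add n3.
Step 3: cheapest edge leaving the tree is n4—n6 (14); add n6.
Step 4: cheapest edge leaving the tree is n6—n7 (1); add n7.
Step 5: cheapest edge leaving the tree is n6—n8 (8); add n8.
Step 6: cheapest edge leaving the tree is n8—n9 (9); add n9.
Step 7: cheapest edge leaving the tree is n1—n8 (12); add n1.
Step 8: cheapest edge leaving the tree is n2—n5 (17); add n5.
MST edges: n2—n4, n3—n4, n4—n6, n6—n7, n6—n8, n8—n9, n1—n8, n2—n5; total weight 2+10+14+1+8+9+12+17 = 73.

73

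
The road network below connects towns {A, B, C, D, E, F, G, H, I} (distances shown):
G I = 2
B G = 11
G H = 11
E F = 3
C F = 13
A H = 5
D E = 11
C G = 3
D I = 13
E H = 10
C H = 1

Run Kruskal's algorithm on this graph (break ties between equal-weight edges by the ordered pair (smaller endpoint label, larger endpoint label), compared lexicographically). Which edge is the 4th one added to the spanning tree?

Sort edges by weight, then run Kruskal:
C H (1): add — endpoints in different components.
G I (2): add — endpoints in different components.
C G (3): add — endpoints in different components.
E F (3): add — endpoints in different components.
A H (5): add — endpoints in different components.
E H (10): add — endpoints in different components.
B G (11): add — endpoints in different components.
D E (11): add — endpoints in different components.
The 4th edge added is E F.

E-F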